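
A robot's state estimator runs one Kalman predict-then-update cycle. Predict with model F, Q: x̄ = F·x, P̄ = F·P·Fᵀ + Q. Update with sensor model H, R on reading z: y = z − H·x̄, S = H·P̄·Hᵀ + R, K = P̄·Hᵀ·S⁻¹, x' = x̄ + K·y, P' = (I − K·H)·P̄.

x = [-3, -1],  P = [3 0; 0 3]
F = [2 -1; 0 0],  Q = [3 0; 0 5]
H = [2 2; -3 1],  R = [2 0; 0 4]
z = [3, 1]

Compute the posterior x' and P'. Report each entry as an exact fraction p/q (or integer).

x' = [277/3235, 830/647]
P' = [882/3235 -90/647; -90/647 310/647]

x̄ = F·x = [-5, 0]
P̄ = F·P·Fᵀ + Q = [18 0; 0 5]
y = z − H·x̄ = [13, -14]
S = H·P̄·Hᵀ + R = [94 -98; -98 171]
K = P̄·Hᵀ·S⁻¹ = [432/3235 -774/3235; 220/647 145/647]
x' = x̄ + K·y = [277/3235, 830/647]
P' = (I − K·H)·P̄ = [882/3235 -90/647; -90/647 310/647]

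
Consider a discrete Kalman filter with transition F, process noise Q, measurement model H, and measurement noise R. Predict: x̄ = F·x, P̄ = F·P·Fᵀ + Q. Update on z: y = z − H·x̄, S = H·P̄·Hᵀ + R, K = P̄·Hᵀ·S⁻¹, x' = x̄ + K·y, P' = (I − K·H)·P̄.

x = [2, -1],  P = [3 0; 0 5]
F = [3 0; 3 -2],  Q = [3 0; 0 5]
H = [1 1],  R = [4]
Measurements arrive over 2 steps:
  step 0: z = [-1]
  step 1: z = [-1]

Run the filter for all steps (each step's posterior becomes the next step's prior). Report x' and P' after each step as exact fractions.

step 0: x̄ = F·x = [6, 8]
step 0: P̄ = F·P·Fᵀ + Q = [30 27; 27 52]
step 0: y = z − H·x̄ = [-15]
step 0: S = H·P̄·Hᵀ + R = [140]
step 0: K = P̄·Hᵀ·S⁻¹ = [57/140; 79/140]
step 0: x' = x̄ + K·y = [-3/28, -13/28]
step 0: P' = (I − K·H)·P̄ = [951/140 -723/140; -723/140 1039/140]
step 1: x̄ = F·x = [-9/28, 17/28]
step 1: P̄ = F·P·Fᵀ + Q = [8979/140 12897/140; 12897/140 22091/140]
step 1: y = z − H·x̄ = [-9/7]
step 1: S = H·P̄·Hᵀ + R = [14356/35]
step 1: K = P̄·Hᵀ·S⁻¹ = [5469/14356; 8747/14356]
step 1: x' = x̄ + K·y = [-5823/7178, -1265/7178]
step 1: P' = (I − K·H)·P̄ = [33081/7178 -22143/7178; -22143/7178 39637/7178]

step 0: x' = [-3/28, -13/28], P' = [951/140 -723/140; -723/140 1039/140]
step 1: x' = [-5823/7178, -1265/7178], P' = [33081/7178 -22143/7178; -22143/7178 39637/7178]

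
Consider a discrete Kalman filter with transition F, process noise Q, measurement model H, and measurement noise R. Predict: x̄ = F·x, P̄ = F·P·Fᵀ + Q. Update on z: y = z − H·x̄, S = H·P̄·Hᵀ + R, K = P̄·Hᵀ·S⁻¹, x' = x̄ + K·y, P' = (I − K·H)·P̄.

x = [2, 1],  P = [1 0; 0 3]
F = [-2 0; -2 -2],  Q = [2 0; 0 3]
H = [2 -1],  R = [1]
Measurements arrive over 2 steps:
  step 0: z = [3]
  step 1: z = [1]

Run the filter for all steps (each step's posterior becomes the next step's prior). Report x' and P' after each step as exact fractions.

step 0: x̄ = F·x = [-4, -6]
step 0: P̄ = F·P·Fᵀ + Q = [6 4; 4 19]
step 0: y = z − H·x̄ = [5]
step 0: S = H·P̄·Hᵀ + R = [28]
step 0: K = P̄·Hᵀ·S⁻¹ = [2/7; -11/28]
step 0: x' = x̄ + K·y = [-18/7, -223/28]
step 0: P' = (I − K·H)·P̄ = [26/7 50/7; 50/7 411/28]
step 1: x̄ = F·x = [36/7, 295/14]
step 1: P̄ = F·P·Fᵀ + Q = [118/7 304/7; 304/7 936/7]
step 1: y = z − H·x̄ = [165/14]
step 1: S = H·P̄·Hᵀ + R = [199/7]
step 1: K = P̄·Hᵀ·S⁻¹ = [-68/199; -328/199]
step 1: x' = x̄ + K·y = [222/199, 655/398]
step 1: P' = (I − K·H)·P̄ = [2694/199 5456/199; 5456/199 11240/199]

step 0: x' = [-18/7, -223/28], P' = [26/7 50/7; 50/7 411/28]
step 1: x' = [222/199, 655/398], P' = [2694/199 5456/199; 5456/199 11240/199]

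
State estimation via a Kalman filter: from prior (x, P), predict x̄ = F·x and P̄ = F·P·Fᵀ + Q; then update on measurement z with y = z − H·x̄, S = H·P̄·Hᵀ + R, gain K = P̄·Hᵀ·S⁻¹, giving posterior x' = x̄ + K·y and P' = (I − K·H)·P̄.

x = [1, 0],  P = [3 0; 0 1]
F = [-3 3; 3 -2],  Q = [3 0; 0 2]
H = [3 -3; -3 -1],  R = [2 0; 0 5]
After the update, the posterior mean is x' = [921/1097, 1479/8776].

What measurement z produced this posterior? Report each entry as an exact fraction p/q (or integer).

z = [2, -3]

x̄ = F·x = [-3, 3]
P̄ = F·P·Fᵀ + Q = [39 -33; -33 33]
S = H·P̄·Hᵀ + R = [1244 -450; -450 191]
K = P̄·Hᵀ·S⁻¹ = [108/1097 -228/1097; -4059/17552 -1749/8776]
x' − x̄ = [4212/1097, -24849/8776] = K·y
y = (KᵀK)⁻¹·Kᵀ·(x' − x̄) = [20, -9]
z = y + H·x̄ = [20, -9] + [-18, 6] = [2, -3]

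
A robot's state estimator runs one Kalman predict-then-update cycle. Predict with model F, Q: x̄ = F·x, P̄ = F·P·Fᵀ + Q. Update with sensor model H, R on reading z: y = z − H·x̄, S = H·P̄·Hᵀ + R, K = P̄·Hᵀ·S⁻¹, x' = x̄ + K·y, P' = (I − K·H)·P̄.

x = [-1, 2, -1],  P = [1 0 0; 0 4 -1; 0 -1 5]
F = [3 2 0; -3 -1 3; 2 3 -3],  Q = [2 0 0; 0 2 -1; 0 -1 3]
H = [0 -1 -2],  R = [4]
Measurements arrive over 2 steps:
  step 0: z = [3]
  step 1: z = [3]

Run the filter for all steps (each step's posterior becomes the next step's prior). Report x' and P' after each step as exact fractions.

step 0: x' = [-109/38, 91/19, -71/19], P' = [2729/190 -78/95 88/95; -78/95 2572/95 -1372/95; 88/95 -1372/95 822/95]
step 1: x' = [-771083/76163, 536497/76163, -378023/76163], P' = [25311902/228489 -22759066/228489 3841081/76163; -22759066/228489 22837472/228489 -3868570/76163; 3841081/76163 -3868570/76163 2041357/76163]

step 0: x̄ = F·x = [1, -2, 7]
step 0: P̄ = F·P·Fᵀ + Q = [27 -23 36; -23 66 -76; 36 -76 106]
step 0: y = z − H·x̄ = [15]
step 0: S = H·P̄·Hᵀ + R = [190]
step 0: K = P̄·Hᵀ·S⁻¹ = [-49/190; 43/95; -68/95]
step 0: x' = x̄ + K·y = [-109/38, 91/19, -71/19]
step 0: P' = (I − K·H)·P̄ = [2729/190 -78/95 88/95; -78/95 2572/95 -1372/95; 88/95 -1372/95 822/95]
step 1: x̄ = F·x = [37/38, -281/38, 377/19]
step 1: P̄ = F·P·Fᵀ + Q = [8729/38 -9665/38 6009/19; -9665/38 57241/190 -37682/95; 6009/19 -37682/95 58993/95]
step 1: y = z − H·x̄ = [1341/38]
step 1: S = H·P̄·Hᵀ + R = [228489/190]
step 1: K = P̄·Hᵀ·S⁻¹ = [-71855/228489; 93487/228489; -53536/76163]
step 1: x' = x̄ + K·y = [-771083/76163, 536497/76163, -378023/76163]
step 1: P' = (I − K·H)·P̄ = [25311902/228489 -22759066/228489 3841081/76163; -22759066/228489 22837472/228489 -3868570/76163; 3841081/76163 -3868570/76163 2041357/76163]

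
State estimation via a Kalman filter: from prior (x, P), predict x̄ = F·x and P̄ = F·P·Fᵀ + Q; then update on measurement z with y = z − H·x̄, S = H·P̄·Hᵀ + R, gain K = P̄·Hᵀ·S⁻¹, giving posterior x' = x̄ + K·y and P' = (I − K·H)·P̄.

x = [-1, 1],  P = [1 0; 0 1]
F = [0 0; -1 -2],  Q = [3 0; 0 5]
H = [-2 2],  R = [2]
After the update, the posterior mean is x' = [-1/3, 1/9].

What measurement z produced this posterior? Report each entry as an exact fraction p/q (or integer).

x̄ = F·x = [0, -1]
P̄ = F·P·Fᵀ + Q = [3 0; 0 10]
S = H·P̄·Hᵀ + R = [54]
K = P̄·Hᵀ·S⁻¹ = [-1/9; 10/27]
x' − x̄ = [-1/3, 10/9] = K·y
y = (KᵀK)⁻¹·Kᵀ·(x' − x̄) = [3]
z = y + H·x̄ = [3] + [-2] = [1]

z = [1]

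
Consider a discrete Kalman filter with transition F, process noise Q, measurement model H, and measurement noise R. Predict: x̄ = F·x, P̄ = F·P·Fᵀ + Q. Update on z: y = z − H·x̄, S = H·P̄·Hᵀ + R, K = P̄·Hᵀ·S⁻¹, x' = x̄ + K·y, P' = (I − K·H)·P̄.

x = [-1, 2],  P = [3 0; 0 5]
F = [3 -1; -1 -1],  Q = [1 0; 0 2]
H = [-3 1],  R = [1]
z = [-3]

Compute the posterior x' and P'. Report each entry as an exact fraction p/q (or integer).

x̄ = F·x = [-5, -1]
P̄ = F·P·Fᵀ + Q = [33 -4; -4 10]
y = z − H·x̄ = [-17]
S = H·P̄·Hᵀ + R = [332]
K = P̄·Hᵀ·S⁻¹ = [-103/332; 11/166]
x' = x̄ + K·y = [91/332, -353/166]
P' = (I − K·H)·P̄ = [347/332 469/166; 469/166 709/83]

x' = [91/332, -353/166]
P' = [347/332 469/166; 469/166 709/83]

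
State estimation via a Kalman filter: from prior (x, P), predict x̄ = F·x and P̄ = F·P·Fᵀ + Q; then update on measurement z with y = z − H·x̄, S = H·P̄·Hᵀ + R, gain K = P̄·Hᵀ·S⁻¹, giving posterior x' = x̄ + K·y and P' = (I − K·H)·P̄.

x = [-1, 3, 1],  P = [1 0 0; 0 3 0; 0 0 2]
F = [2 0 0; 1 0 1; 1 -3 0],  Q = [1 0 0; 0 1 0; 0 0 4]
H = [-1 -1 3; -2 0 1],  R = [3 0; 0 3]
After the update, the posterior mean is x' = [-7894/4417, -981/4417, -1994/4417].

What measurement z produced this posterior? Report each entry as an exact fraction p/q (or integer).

x̄ = F·x = [-2, 0, -10]
P̄ = F·P·Fᵀ + Q = [5 2 2; 2 4 1; 2 1 32]
S = H·P̄·Hᵀ + R = [286 95; 95 47]
K = P̄·Hᵀ·S⁻¹ = [713/4417 -2193/4417; 144/4417 -573/4417; 1711/4417 -827/4417]
x' − x̄ = [940/4417, -981/4417, 42176/4417] = K·y
y = (KᵀK)⁻¹·Kᵀ·(x' − x̄) = [29, 9]
z = y + H·x̄ = [29, 9] + [-28, -6] = [1, 3]

z = [1, 3]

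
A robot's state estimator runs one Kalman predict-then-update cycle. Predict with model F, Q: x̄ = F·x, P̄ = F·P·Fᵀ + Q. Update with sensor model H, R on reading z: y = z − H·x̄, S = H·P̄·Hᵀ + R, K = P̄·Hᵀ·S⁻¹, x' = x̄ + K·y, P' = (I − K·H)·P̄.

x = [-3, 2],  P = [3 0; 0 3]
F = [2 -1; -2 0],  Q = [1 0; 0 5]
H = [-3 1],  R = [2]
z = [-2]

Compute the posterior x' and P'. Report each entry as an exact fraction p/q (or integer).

x' = [8/47, -286/235]
P' = [32/47 72/47; 72/47 1186/235]

x̄ = F·x = [-8, 6]
P̄ = F·P·Fᵀ + Q = [16 -12; -12 17]
y = z − H·x̄ = [-32]
S = H·P̄·Hᵀ + R = [235]
K = P̄·Hᵀ·S⁻¹ = [-12/47; 53/235]
x' = x̄ + K·y = [8/47, -286/235]
P' = (I − K·H)·P̄ = [32/47 72/47; 72/47 1186/235]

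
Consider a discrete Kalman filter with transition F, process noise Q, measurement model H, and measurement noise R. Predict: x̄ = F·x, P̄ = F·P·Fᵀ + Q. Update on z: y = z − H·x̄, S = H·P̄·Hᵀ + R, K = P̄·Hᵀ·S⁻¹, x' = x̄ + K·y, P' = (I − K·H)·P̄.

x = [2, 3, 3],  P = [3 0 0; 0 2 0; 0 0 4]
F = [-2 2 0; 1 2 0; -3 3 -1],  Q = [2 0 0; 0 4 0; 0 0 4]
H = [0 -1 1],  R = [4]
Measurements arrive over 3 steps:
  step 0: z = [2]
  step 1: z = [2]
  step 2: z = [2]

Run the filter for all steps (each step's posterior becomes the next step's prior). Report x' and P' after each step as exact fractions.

step 0: x̄ = F·x = [2, 8, 0]
step 0: P̄ = F·P·Fᵀ + Q = [22 2 30; 2 15 3; 30 3 53]
step 0: y = z − H·x̄ = [10]
step 0: S = H·P̄·Hᵀ + R = [66]
step 0: K = P̄·Hᵀ·S⁻¹ = [14/33; -2/11; 25/33]
step 0: x' = x̄ + K·y = [206/33, 68/11, 250/33]
step 0: P' = (I − K·H)·P̄ = [334/33 78/11 290/33; 78/11 141/11 133/11; 290/33 133/11 499/33]
step 1: x̄ = F·x = [-4/33, 614/33, -256/33]
step 1: P̄ = F·P·Fᵀ + Q = [1222/33 556/33 1516/33; 556/33 3094/33 -254/33; 1516/33 -254/33 2578/33]
step 1: y = z − H·x̄ = [312/11]
step 1: S = H·P̄·Hᵀ + R = [2104/11]
step 1: K = P̄·Hᵀ·S⁻¹ = [40/263; -279/526; 118/263]
step 1: x' = x̄ + K·y = [3308/789, 2810/789, 3920/789]
step 1: P' = (I − K·H)·P̄ = [25726/789 25468/789 25948/789; 25468/789 31516/789 29842/789; 25948/789 29842/789 31258/789]
step 2: x̄ = F·x = [-332/263, 2976/263, -5414/789]
step 2: P̄ = F·P·Fᵀ + Q = [8934/263 7892/263 10016/263; 7892/263 85606/263 -16706/263; 10016/263 -16706/263 67804/789]
step 2: y = z − H·x̄ = [15920/789]
step 2: S = H·P̄·Hᵀ + R = [428014/789]
step 2: K = P̄·Hᵀ·S⁻¹ = [3186/214007; -153468/214007; 58961/214007]
step 2: x' = x̄ + K·y = [-205868/214007, -674976/214007, -278802/214007]
step 2: P' = (I − K·H)·P̄ = [7243998/214007 7661252/214007 7673996/214007; 7661252/214007 9956902/214007 9343030/214007; 7673996/214007 9343030/214007 9578874/214007]

step 0: x' = [206/33, 68/11, 250/33], P' = [334/33 78/11 290/33; 78/11 141/11 133/11; 290/33 133/11 499/33]
step 1: x' = [3308/789, 2810/789, 3920/789], P' = [25726/789 25468/789 25948/789; 25468/789 31516/789 29842/789; 25948/789 29842/789 31258/789]
step 2: x' = [-205868/214007, -674976/214007, -278802/214007], P' = [7243998/214007 7661252/214007 7673996/214007; 7661252/214007 9956902/214007 9343030/214007; 7673996/214007 9343030/214007 9578874/214007]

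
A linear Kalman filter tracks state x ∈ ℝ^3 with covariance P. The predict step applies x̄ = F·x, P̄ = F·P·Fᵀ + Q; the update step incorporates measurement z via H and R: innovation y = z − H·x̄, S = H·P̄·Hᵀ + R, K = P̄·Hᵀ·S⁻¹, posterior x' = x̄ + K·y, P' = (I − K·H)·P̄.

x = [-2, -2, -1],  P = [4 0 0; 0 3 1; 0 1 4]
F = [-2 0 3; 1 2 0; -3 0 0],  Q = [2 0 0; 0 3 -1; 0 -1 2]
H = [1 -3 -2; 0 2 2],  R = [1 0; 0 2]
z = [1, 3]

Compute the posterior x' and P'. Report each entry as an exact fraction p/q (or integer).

x̄ = F·x = [1, -6, 6]
P̄ = F·P·Fᵀ + Q = [54 -2 24; -2 19 -13; 24 -13 38]
y = z − H·x̄ = [-6, 3]
S = H·P̄·Hᵀ + R = [138 -92; -92 126]
K = P̄·Hᵀ·S⁻¹ = [1390/2231 78/97; -1527/4462 -15/97; 1481/4462 62/97]
x' = x̄ + K·y = [-727/2231, -9840/2231, 13221/2231]
P' = (I − K·H)·P̄ = [24858/2231 19880/2231 -18086/2231; 19880/2231 42667/4462 -43357/4462; -18086/2231 -43357/4462 46209/4462]

x' = [-727/2231, -9840/2231, 13221/2231]
P' = [24858/2231 19880/2231 -18086/2231; 19880/2231 42667/4462 -43357/4462; -18086/2231 -43357/4462 46209/4462]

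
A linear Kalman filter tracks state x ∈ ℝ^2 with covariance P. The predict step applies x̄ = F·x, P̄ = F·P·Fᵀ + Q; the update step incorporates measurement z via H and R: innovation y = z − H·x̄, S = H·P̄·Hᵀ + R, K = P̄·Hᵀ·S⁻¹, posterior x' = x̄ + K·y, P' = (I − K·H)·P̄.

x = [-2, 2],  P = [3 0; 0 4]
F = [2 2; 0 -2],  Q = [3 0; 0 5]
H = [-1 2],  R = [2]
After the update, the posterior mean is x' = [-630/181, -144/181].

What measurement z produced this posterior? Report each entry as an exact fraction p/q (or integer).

z = [2]

x̄ = F·x = [0, -4]
P̄ = F·P·Fᵀ + Q = [31 -16; -16 21]
S = H·P̄·Hᵀ + R = [181]
K = P̄·Hᵀ·S⁻¹ = [-63/181; 58/181]
x' − x̄ = [-630/181, 580/181] = K·y
y = (KᵀK)⁻¹·Kᵀ·(x' − x̄) = [10]
z = y + H·x̄ = [10] + [-8] = [2]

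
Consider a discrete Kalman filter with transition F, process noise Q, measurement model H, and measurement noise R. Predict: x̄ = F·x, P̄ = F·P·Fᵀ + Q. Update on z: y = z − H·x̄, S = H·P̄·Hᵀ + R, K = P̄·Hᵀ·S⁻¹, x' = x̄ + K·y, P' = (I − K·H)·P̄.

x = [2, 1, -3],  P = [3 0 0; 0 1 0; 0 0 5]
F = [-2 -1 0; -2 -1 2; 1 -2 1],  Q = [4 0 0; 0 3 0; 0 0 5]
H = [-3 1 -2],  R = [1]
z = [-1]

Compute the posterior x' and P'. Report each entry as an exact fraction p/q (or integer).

x̄ = F·x = [-5, -11, -3]
P̄ = F·P·Fᵀ + Q = [17 13 -4; 13 36 6; -4 6 17]
y = z − H·x̄ = [-11]
S = H·P̄·Hᵀ + R = [108]
K = P̄·Hᵀ·S⁻¹ = [-5/18; -5/36; -4/27]
x' = x̄ + K·y = [-35/18, -341/36, -37/27]
P' = (I − K·H)·P̄ = [26/3 53/6 -76/9; 53/6 407/12 34/9; -76/9 34/9 395/27]

x' = [-35/18, -341/36, -37/27]
P' = [26/3 53/6 -76/9; 53/6 407/12 34/9; -76/9 34/9 395/27]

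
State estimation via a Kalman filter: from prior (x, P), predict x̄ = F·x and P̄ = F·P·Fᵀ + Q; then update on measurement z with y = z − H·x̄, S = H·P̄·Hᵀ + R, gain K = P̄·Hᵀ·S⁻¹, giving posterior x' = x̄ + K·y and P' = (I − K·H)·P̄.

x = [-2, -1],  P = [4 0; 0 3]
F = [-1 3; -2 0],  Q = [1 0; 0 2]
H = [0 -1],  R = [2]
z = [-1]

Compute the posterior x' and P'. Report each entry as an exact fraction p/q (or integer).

x' = [-11/5, 13/10]
P' = [144/5 4/5; 4/5 9/5]

x̄ = F·x = [-1, 4]
P̄ = F·P·Fᵀ + Q = [32 8; 8 18]
y = z − H·x̄ = [3]
S = H·P̄·Hᵀ + R = [20]
K = P̄·Hᵀ·S⁻¹ = [-2/5; -9/10]
x' = x̄ + K·y = [-11/5, 13/10]
P' = (I − K·H)·P̄ = [144/5 4/5; 4/5 9/5]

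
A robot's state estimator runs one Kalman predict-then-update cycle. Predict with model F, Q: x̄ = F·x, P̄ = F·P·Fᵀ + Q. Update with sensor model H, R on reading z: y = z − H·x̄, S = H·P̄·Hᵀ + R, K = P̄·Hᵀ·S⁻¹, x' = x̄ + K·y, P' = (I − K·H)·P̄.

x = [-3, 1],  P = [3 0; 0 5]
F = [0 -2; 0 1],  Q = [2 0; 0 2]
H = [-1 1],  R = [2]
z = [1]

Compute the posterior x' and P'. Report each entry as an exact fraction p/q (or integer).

x̄ = F·x = [-2, 1]
P̄ = F·P·Fᵀ + Q = [22 -10; -10 7]
y = z − H·x̄ = [-2]
S = H·P̄·Hᵀ + R = [51]
K = P̄·Hᵀ·S⁻¹ = [-32/51; 1/3]
x' = x̄ + K·y = [-38/51, 1/3]
P' = (I − K·H)·P̄ = [98/51 2/3; 2/3 4/3]

x' = [-38/51, 1/3]
P' = [98/51 2/3; 2/3 4/3]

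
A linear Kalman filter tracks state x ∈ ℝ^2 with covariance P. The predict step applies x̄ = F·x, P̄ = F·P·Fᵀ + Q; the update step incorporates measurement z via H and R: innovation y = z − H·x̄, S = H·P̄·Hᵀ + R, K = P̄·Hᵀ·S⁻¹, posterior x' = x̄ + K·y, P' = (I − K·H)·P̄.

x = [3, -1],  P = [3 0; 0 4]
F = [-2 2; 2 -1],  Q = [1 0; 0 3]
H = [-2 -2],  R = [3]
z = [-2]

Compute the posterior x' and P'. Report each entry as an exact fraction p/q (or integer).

x' = [-208/35, 237/35]
P' = [691/35 -664/35; -664/35 661/35]

x̄ = F·x = [-8, 7]
P̄ = F·P·Fᵀ + Q = [29 -20; -20 19]
y = z − H·x̄ = [-4]
S = H·P̄·Hᵀ + R = [35]
K = P̄·Hᵀ·S⁻¹ = [-18/35; 2/35]
x' = x̄ + K·y = [-208/35, 237/35]
P' = (I − K·H)·P̄ = [691/35 -664/35; -664/35 661/35]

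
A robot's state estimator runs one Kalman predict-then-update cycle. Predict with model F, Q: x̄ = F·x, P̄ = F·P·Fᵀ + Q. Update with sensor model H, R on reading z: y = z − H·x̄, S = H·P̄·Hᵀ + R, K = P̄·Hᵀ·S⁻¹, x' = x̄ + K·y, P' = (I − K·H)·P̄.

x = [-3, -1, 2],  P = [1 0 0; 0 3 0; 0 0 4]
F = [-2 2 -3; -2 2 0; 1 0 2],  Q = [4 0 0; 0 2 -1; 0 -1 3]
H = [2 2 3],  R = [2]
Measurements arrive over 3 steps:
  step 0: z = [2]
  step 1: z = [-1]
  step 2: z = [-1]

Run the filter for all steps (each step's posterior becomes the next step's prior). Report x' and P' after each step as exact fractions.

step 0: x̄ = F·x = [-2, 4, 1]
step 0: P̄ = F·P·Fᵀ + Q = [56 16 -26; 16 18 -3; -26 -3 20]
step 0: y = z − H·x̄ = [-5]
step 0: S = H·P̄·Hᵀ + R = [258]
step 0: K = P̄·Hᵀ·S⁻¹ = [11/43; 59/258; 1/129]
step 0: x' = x̄ + K·y = [-141/43, 737/258, 124/129]
step 0: P' = (I − K·H)·P̄ = [1682/43 39/43 -1140/43; 39/43 1163/258 -446/129; -1140/43 -446/129 2578/129]
step 1: x̄ = F·x = [1211/129, 1583/129, -175/129]
step 1: P̄ = F·P·Fᵀ + Q = [9604/129 3730/129 -3170/129; 3730/129 21832/129 1909/129; -3170/129 1909/129 2065/129]
step 1: y = z − H·x̄ = [-5192/129]
step 1: S = H·P̄·Hᵀ + R = [159295/129]
step 1: K = P̄·Hᵀ·S⁻¹ = [17158/159295; 56851/159295; 3673/159295]
step 1: x' = x̄ + K·y = [804821/159295, -333383/159295, -363929/159295]
step 1: P' = (I − K·H)·P̄ = [9577304/159295 -2955652/159295 -4402996/159295; -2955652/159295 1904591/159295 738608/159295; -4402996/159295 738608/159295 2445374/159295]
step 2: x̄ = F·x = [-1184621/159295, -2276408/159295, 76963/159295]
step 2: P̄ = F·P·Fᵀ + Q = [30519094/159295 38723172/159295 -5962752/159295; 38723172/159295 69891386/159295 -4658791/159295; -5962752/159295 -4658791/159295 2224701/159295]
step 2: y = z − H·x̄ = [6531874/159295]
step 2: S = H·P̄·Hᵀ + R = [604309679/159295]
step 2: K = P̄·Hᵀ·S⁻¹ = [120596276/604309679; 203252743/604309679; -14568983/604309679]
step 2: x' = x̄ + K·y = [450998107/604309679, -301541670/604309679, -305428767/604309679]
step 2: P' = (I − K·H)·P̄ = [24479877670/604309679 -6972825584/604309679 -11590970540/604309679; -6972825584/604309679 5802840651/604309679 915491784/604309679; -11590970540/604309679 915491784/604309679 7107273182/604309679]

step 0: x' = [-141/43, 737/258, 124/129], P' = [1682/43 39/43 -1140/43; 39/43 1163/258 -446/129; -1140/43 -446/129 2578/129]
step 1: x' = [804821/159295, -333383/159295, -363929/159295], P' = [9577304/159295 -2955652/159295 -4402996/159295; -2955652/159295 1904591/159295 738608/159295; -4402996/159295 738608/159295 2445374/159295]
step 2: x' = [450998107/604309679, -301541670/604309679, -305428767/604309679], P' = [24479877670/604309679 -6972825584/604309679 -11590970540/604309679; -6972825584/604309679 5802840651/604309679 915491784/604309679; -11590970540/604309679 915491784/604309679 7107273182/604309679]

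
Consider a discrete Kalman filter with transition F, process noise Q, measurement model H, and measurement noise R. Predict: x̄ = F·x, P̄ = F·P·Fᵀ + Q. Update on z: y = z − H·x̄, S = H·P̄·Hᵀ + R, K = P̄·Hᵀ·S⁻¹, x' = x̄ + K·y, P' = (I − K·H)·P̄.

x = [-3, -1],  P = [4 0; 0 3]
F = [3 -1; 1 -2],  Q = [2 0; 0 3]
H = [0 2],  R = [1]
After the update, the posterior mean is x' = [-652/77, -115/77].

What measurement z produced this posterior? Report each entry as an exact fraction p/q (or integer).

z = [-3]

x̄ = F·x = [-8, -1]
P̄ = F·P·Fᵀ + Q = [41 18; 18 19]
S = H·P̄·Hᵀ + R = [77]
K = P̄·Hᵀ·S⁻¹ = [36/77; 38/77]
x' − x̄ = [-36/77, -38/77] = K·y
y = (KᵀK)⁻¹·Kᵀ·(x' − x̄) = [-1]
z = y + H·x̄ = [-1] + [-2] = [-3]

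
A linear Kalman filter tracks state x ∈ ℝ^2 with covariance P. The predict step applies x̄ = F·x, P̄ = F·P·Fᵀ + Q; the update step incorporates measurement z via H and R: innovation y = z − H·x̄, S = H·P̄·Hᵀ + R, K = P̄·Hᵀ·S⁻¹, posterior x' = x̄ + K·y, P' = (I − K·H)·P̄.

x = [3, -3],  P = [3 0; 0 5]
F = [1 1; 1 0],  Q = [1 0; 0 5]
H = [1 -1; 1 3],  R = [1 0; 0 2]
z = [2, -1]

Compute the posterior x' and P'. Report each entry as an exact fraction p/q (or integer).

x̄ = F·x = [0, 3]
P̄ = F·P·Fᵀ + Q = [9 3; 3 8]
y = z − H·x̄ = [5, -10]
S = H·P̄·Hᵀ + R = [12 -9; -9 101]
K = P̄·Hᵀ·S⁻¹ = [256/377 90/377; -262/1131 93/377]
x' = x̄ + K·y = [380/377, -707/1131]
P' = (I − K·H)·P̄ = [237/377 -19/377; -19/377 205/1131]

x' = [380/377, -707/1131]
P' = [237/377 -19/377; -19/377 205/1131]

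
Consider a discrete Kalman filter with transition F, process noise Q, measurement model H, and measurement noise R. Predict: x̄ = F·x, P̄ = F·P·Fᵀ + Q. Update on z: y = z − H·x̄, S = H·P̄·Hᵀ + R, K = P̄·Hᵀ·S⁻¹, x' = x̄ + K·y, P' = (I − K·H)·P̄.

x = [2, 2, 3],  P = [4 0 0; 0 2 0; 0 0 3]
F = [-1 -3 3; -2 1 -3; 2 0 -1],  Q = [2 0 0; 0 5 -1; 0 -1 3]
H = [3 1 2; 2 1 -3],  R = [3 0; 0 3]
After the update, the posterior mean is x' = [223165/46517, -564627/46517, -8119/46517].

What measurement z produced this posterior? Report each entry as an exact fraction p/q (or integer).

x̄ = F·x = [1, -11, 1]
P̄ = F·P·Fᵀ + Q = [51 -25 -17; -25 50 -8; -17 -8 22]
S = H·P̄·Hᵀ + R = [214 192; 192 607]
K = P̄·Hᵀ·S⁻¹ = [16241/46517 4672/46517; -29495/93034 6504/46517; 11631/93034 -10116/46517]
x' − x̄ = [176648/46517, -52940/46517, -54636/46517] = K·y
y = (KᵀK)⁻¹·Kᵀ·(x' − x̄) = [8, 10]
z = y + H·x̄ = [8, 10] + [-6, -12] = [2, -2]

z = [2, -2]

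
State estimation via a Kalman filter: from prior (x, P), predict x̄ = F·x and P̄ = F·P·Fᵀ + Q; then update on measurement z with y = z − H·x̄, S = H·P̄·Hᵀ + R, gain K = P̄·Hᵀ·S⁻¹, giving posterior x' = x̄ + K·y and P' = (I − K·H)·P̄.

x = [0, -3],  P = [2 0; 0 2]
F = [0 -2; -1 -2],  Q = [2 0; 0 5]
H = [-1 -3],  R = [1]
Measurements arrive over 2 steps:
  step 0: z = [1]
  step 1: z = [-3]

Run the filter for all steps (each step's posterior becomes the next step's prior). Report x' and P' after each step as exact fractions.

step 0: x' = [157/97, -161/194], P' = [392/97 -125/97; -125/97 101/194]
step 1: x' = [1162/677, 1139/2708], P' = [2682/677 -1767/1354; -1767/1354 2919/5416]

step 0: x̄ = F·x = [6, 6]
step 0: P̄ = F·P·Fᵀ + Q = [10 8; 8 15]
step 0: y = z − H·x̄ = [25]
step 0: S = H·P̄·Hᵀ + R = [194]
step 0: K = P̄·Hᵀ·S⁻¹ = [-17/97; -53/194]
step 0: x' = x̄ + K·y = [157/97, -161/194]
step 0: P' = (I − K·H)·P̄ = [392/97 -125/97; -125/97 101/194]
step 1: x̄ = F·x = [161/97, 4/97]
step 1: P̄ = F·P·Fᵀ + Q = [396/97 -48/97; -48/97 579/97]
step 1: y = z − H·x̄ = [-118/97]
step 1: S = H·P̄·Hᵀ + R = [5416/97]
step 1: K = P̄·Hᵀ·S⁻¹ = [-63/1354; -1689/5416]
step 1: x' = x̄ + K·y = [1162/677, 1139/2708]
step 1: P' = (I − K·H)·P̄ = [2682/677 -1767/1354; -1767/1354 2919/5416]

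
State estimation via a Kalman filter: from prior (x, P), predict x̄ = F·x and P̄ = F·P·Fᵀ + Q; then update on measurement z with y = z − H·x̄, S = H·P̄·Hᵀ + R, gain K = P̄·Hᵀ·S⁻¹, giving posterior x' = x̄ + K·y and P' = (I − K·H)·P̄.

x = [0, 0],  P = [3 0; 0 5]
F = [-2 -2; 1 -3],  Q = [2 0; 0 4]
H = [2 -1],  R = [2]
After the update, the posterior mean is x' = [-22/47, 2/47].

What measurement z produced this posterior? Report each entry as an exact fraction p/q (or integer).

x̄ = F·x = [0, 0]
P̄ = F·P·Fᵀ + Q = [34 24; 24 52]
S = H·P̄·Hᵀ + R = [94]
K = P̄·Hᵀ·S⁻¹ = [22/47; -2/47]
x' − x̄ = [-22/47, 2/47] = K·y
y = (KᵀK)⁻¹·Kᵀ·(x' − x̄) = [-1]
z = y + H·x̄ = [-1] + [0] = [-1]

z = [-1]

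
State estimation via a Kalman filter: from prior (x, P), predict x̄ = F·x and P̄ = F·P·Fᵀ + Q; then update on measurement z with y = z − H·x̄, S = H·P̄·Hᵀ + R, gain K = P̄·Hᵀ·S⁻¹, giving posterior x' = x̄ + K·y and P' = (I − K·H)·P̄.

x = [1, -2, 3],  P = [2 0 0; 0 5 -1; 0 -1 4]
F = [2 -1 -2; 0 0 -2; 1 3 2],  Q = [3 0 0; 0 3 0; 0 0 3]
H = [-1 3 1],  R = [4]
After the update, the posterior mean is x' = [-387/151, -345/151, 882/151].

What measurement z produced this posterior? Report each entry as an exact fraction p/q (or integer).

x̄ = F·x = [-2, -6, 1]
P̄ = F·P·Fᵀ + Q = [28 14 -19; 14 19 -10; -19 -10 54]
S = H·P̄·Hᵀ + R = [151]
K = P̄·Hᵀ·S⁻¹ = [-5/151; 33/151; 43/151]
x' − x̄ = [-85/151, 561/151, 731/151] = K·y
y = (KᵀK)⁻¹·Kᵀ·(x' − x̄) = [17]
z = y + H·x̄ = [17] + [-15] = [2]

z = [2]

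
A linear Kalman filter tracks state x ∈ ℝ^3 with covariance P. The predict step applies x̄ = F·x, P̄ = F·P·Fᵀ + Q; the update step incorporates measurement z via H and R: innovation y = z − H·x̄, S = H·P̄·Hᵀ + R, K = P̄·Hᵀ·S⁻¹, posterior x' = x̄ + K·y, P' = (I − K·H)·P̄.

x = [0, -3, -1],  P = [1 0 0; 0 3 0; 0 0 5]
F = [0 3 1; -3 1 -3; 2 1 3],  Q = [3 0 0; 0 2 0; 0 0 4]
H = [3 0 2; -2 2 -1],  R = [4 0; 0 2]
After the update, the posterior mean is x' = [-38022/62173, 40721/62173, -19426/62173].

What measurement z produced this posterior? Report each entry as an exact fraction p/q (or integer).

x̄ = F·x = [-10, 0, -6]
P̄ = F·P·Fᵀ + Q = [35 -6 24; -6 59 -48; 24 -48 56]
S = H·P̄·Hᵀ + R = [831 -718; -718 770]
K = P̄·Hᵀ·S⁻¹ = [20851/62173 10884/62173; 20012/62173 33033/62173; -960/62173 -17044/62173]
x' − x̄ = [583708/62173, 40721/62173, 353612/62173] = K·y
y = (KᵀK)⁻¹·Kᵀ·(x' − x̄) = [40, -23]
z = y + H·x̄ = [40, -23] + [-42, 26] = [-2, 3]

z = [-2, 3]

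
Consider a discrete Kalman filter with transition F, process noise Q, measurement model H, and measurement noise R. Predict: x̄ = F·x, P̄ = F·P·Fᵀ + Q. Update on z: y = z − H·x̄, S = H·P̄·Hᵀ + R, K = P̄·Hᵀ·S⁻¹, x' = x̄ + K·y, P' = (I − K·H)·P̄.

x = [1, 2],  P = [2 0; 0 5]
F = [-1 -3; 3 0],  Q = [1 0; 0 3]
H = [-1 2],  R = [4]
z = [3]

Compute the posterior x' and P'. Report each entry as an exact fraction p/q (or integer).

x' = [-13/4, 0]
P' = [51/2 12; 12 33/5]

x̄ = F·x = [-7, 3]
P̄ = F·P·Fᵀ + Q = [48 -6; -6 21]
y = z − H·x̄ = [-10]
S = H·P̄·Hᵀ + R = [160]
K = P̄·Hᵀ·S⁻¹ = [-3/8; 3/10]
x' = x̄ + K·y = [-13/4, 0]
P' = (I − K·H)·P̄ = [51/2 12; 12 33/5]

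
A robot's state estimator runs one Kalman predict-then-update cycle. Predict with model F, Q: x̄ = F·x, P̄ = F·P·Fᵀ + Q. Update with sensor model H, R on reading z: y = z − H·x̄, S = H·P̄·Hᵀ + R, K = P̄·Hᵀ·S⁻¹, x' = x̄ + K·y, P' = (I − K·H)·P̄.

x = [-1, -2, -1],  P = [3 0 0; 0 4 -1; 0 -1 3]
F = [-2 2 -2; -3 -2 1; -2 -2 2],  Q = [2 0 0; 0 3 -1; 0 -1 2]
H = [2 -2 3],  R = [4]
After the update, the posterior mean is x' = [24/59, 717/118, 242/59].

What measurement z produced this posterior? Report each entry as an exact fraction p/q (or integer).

x̄ = F·x = [0, 6, 4]
P̄ = F·P·Fᵀ + Q = [50 -10 -24; -10 53 45; -24 45 50]
S = H·P̄·Hᵀ + R = [118]
K = P̄·Hᵀ·S⁻¹ = [24/59; 9/118; 6/59]
x' − x̄ = [24/59, 9/118, 6/59] = K·y
y = (KᵀK)⁻¹·Kᵀ·(x' − x̄) = [1]
z = y + H·x̄ = [1] + [0] = [1]

z = [1]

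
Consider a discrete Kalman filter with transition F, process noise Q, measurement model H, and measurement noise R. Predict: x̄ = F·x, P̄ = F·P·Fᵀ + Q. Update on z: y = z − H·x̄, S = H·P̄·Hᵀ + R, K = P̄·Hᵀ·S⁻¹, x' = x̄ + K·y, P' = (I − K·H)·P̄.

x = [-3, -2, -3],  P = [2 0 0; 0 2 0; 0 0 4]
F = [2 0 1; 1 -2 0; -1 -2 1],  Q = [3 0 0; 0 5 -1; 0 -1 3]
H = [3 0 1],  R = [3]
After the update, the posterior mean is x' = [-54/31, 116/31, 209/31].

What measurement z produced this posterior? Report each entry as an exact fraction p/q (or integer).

z = [2]

x̄ = F·x = [-9, 1, 4]
P̄ = F·P·Fᵀ + Q = [15 4 0; 4 15 5; 0 5 17]
S = H·P̄·Hᵀ + R = [155]
K = P̄·Hᵀ·S⁻¹ = [9/31; 17/155; 17/155]
x' − x̄ = [225/31, 85/31, 85/31] = K·y
y = (KᵀK)⁻¹·Kᵀ·(x' − x̄) = [25]
z = y + H·x̄ = [25] + [-23] = [2]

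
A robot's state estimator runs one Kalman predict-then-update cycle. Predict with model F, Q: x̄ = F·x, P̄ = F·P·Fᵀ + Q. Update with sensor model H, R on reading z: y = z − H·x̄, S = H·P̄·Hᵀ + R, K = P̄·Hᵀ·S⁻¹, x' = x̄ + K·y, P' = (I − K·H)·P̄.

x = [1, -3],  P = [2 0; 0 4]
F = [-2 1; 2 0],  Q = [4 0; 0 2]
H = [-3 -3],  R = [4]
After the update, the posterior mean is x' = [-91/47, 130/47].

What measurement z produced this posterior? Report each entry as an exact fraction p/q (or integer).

z = [-3]

x̄ = F·x = [-5, 2]
P̄ = F·P·Fᵀ + Q = [16 -8; -8 10]
S = H·P̄·Hᵀ + R = [94]
K = P̄·Hᵀ·S⁻¹ = [-12/47; -3/47]
x' − x̄ = [144/47, 36/47] = K·y
y = (KᵀK)⁻¹·Kᵀ·(x' − x̄) = [-12]
z = y + H·x̄ = [-12] + [9] = [-3]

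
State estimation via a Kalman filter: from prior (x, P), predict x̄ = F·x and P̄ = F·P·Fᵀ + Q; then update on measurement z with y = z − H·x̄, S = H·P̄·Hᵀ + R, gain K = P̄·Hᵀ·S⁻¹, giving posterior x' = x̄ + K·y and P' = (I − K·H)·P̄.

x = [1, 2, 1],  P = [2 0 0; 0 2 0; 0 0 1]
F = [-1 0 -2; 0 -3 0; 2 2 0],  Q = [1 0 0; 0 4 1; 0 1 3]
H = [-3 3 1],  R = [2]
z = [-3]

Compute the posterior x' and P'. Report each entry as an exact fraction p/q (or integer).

x' = [-3, -6, 6]
P' = [211/48 275/48 -101/24; 275/48 451/48 -253/24; -101/24 -253/24 1139/60]

x̄ = F·x = [-3, -6, 6]
P̄ = F·P·Fᵀ + Q = [7 0 -4; 0 22 -11; -4 -11 19]
y = z − H·x̄ = [0]
S = H·P̄·Hᵀ + R = [240]
K = P̄·Hᵀ·S⁻¹ = [-5/48; 11/48; -1/120]
x' = x̄ + K·y = [-3, -6, 6]
P' = (I − K·H)·P̄ = [211/48 275/48 -101/24; 275/48 451/48 -253/24; -101/24 -253/24 1139/60]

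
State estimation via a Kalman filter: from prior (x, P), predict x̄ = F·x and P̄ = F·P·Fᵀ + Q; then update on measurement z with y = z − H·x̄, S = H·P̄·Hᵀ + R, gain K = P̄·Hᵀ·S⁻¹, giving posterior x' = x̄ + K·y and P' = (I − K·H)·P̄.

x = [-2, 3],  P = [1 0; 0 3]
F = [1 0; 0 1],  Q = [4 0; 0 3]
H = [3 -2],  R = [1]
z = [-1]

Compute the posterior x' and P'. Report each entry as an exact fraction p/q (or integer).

x' = [5/14, 39/35]
P' = [25/14 18/7; 18/7 138/35]

x̄ = F·x = [-2, 3]
P̄ = F·P·Fᵀ + Q = [5 0; 0 6]
y = z − H·x̄ = [11]
S = H·P̄·Hᵀ + R = [70]
K = P̄·Hᵀ·S⁻¹ = [3/14; -6/35]
x' = x̄ + K·y = [5/14, 39/35]
P' = (I − K·H)·P̄ = [25/14 18/7; 18/7 138/35]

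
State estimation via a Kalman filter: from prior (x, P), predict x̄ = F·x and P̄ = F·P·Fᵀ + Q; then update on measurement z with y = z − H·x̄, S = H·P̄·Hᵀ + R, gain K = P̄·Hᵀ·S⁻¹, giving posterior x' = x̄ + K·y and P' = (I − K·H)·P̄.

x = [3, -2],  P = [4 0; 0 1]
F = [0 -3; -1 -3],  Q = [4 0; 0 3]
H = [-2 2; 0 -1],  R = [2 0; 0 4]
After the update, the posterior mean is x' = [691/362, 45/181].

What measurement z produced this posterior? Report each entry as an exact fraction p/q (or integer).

x̄ = F·x = [6, 3]
P̄ = F·P·Fᵀ + Q = [13 9; 9 16]
S = H·P̄·Hᵀ + R = [46 -14; -14 20]
K = P̄·Hᵀ·S⁻¹ = [-143/362 -263/362; 14/181 -135/181]
x' − x̄ = [-1481/362, -498/181] = K·y
y = (KᵀK)⁻¹·Kᵀ·(x' − x̄) = [3, 4]
z = y + H·x̄ = [3, 4] + [-6, -3] = [-3, 1]

z = [-3, 1]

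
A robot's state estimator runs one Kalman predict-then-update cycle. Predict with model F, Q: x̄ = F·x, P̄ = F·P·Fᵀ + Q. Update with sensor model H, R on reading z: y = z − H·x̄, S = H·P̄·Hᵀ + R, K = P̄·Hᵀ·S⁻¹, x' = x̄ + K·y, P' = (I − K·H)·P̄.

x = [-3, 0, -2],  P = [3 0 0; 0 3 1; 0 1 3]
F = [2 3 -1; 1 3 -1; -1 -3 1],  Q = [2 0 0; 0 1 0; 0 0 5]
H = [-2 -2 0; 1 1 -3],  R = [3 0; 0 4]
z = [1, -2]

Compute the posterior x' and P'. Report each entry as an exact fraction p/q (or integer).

x' = [-4036/2707, 2273/2707, 961/2707]
P' = [12107/8121 -17083/16242 943/5414; -17083/16242 42557/32484 235/10828; 943/5414 235/10828 5087/10828]

x̄ = F·x = [-4, -1, 1]
P̄ = F·P·Fᵀ + Q = [38 30 -30; 30 28 -27; -30 -27 32]
y = z − H·x̄ = [-9, 6]
S = H·P̄·Hᵀ + R = [507 -594; -594 760]
K = P̄·Hᵀ·S⁻¹ = [-2377/8121 -113/5414; -2797/16242 523/10828; -707/5414 -3285/10828]
x' = x̄ + K·y = [-4036/2707, 2273/2707, 961/2707]
P' = (I − K·H)·P̄ = [12107/8121 -17083/16242 943/5414; -17083/16242 42557/32484 235/10828; 943/5414 235/10828 5087/10828]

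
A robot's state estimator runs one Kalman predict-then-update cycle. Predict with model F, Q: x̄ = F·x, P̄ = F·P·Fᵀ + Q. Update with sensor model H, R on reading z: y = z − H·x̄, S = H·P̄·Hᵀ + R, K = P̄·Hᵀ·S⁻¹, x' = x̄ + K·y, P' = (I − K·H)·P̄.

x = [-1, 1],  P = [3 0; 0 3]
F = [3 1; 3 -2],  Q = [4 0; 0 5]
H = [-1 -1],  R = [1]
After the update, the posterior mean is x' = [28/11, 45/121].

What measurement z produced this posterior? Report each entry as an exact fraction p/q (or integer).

x̄ = F·x = [-2, -5]
P̄ = F·P·Fᵀ + Q = [34 21; 21 44]
S = H·P̄·Hᵀ + R = [121]
K = P̄·Hᵀ·S⁻¹ = [-5/11; -65/121]
x' − x̄ = [50/11, 650/121] = K·y
y = (KᵀK)⁻¹·Kᵀ·(x' − x̄) = [-10]
z = y + H·x̄ = [-10] + [7] = [-3]

z = [-3]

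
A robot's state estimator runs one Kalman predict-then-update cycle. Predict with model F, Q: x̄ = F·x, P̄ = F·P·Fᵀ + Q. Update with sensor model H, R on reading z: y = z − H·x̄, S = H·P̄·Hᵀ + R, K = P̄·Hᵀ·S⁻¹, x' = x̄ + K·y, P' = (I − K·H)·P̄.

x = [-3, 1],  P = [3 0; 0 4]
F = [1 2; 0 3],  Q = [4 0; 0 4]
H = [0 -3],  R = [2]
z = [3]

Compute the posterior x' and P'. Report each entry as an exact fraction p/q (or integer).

x' = [-613/181, -177/181]
P' = [1571/181 24/181; 24/181 40/181]

x̄ = F·x = [-1, 3]
P̄ = F·P·Fᵀ + Q = [23 24; 24 40]
y = z − H·x̄ = [12]
S = H·P̄·Hᵀ + R = [362]
K = P̄·Hᵀ·S⁻¹ = [-36/181; -60/181]
x' = x̄ + K·y = [-613/181, -177/181]
P' = (I − K·H)·P̄ = [1571/181 24/181; 24/181 40/181]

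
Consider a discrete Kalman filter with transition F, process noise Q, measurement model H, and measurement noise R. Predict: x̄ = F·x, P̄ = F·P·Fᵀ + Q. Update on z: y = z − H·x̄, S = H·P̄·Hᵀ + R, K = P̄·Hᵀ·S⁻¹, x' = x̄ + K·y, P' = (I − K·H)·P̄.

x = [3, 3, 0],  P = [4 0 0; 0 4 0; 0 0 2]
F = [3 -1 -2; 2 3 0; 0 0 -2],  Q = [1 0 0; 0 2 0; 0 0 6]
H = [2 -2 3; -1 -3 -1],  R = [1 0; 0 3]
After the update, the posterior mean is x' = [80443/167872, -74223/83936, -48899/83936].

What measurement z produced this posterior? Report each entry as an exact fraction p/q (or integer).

x̄ = F·x = [6, 15, 0]
P̄ = F·P·Fᵀ + Q = [49 12 8; 12 54 0; 8 0 14]
S = H·P̄·Hᵀ + R = [539 96; 96 640]
K = P̄·Hᵀ·S⁻¹ = [2239/10492 -59535/335744; -579/5246 -42861/167872; 613/5246 -8713/167872]
x' − x̄ = [-926789/167872, -1333263/83936, -48899/83936] = K·y
y = (KᵀK)⁻¹·Kᵀ·(x' − x̄) = [19, 54]
z = y + H·x̄ = [19, 54] + [-18, -51] = [1, 3]

z = [1, 3]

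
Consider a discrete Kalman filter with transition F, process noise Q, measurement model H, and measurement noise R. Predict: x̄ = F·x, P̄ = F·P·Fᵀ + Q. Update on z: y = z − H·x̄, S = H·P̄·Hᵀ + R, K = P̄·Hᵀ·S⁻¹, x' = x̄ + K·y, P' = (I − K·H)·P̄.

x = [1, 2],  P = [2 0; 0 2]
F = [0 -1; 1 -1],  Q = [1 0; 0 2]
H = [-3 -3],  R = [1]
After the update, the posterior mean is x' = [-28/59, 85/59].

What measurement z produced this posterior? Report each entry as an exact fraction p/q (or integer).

x̄ = F·x = [-2, -1]
P̄ = F·P·Fᵀ + Q = [3 2; 2 6]
S = H·P̄·Hᵀ + R = [118]
K = P̄·Hᵀ·S⁻¹ = [-15/118; -12/59]
x' − x̄ = [90/59, 144/59] = K·y
y = (KᵀK)⁻¹·Kᵀ·(x' − x̄) = [-12]
z = y + H·x̄ = [-12] + [9] = [-3]

z = [-3]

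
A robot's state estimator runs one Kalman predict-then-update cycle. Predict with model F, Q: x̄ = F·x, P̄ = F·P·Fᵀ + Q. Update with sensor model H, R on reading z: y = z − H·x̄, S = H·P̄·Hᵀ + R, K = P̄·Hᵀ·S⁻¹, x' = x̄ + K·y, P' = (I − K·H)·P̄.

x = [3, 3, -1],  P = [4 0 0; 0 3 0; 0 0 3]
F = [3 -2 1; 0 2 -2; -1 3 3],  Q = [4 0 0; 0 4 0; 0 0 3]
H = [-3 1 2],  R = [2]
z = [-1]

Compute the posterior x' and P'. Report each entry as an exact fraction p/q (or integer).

x' = [4283/1129, 8294/1129, 1722/1129]
P' = [11470/1129 -1872/1129 17916/1129; -1872/1129 24888/1129 -15170/1129; 17916/1129 -15170/1129 34644/1129]

x̄ = F·x = [2, 8, 3]
P̄ = F·P·Fᵀ + Q = [55 -18 -21; -18 28 0; -21 0 61]
y = z − H·x̄ = [-9]
S = H·P̄·Hᵀ + R = [1129]
K = P̄·Hᵀ·S⁻¹ = [-225/1129; 82/1129; 185/1129]
x' = x̄ + K·y = [4283/1129, 8294/1129, 1722/1129]
P' = (I − K·H)·P̄ = [11470/1129 -1872/1129 17916/1129; -1872/1129 24888/1129 -15170/1129; 17916/1129 -15170/1129 34644/1129]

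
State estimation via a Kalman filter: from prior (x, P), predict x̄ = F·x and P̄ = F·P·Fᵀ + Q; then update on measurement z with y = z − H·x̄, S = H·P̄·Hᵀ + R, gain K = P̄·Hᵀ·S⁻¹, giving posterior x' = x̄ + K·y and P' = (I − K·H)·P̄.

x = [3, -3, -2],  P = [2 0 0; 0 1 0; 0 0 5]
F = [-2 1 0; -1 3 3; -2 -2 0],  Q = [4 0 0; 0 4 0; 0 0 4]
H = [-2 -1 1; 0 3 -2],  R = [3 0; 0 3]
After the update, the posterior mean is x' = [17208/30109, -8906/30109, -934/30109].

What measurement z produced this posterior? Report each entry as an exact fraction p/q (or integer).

z = [-2, -1]

x̄ = F·x = [-9, -18, 0]
P̄ = F·P·Fᵀ + Q = [13 7 6; 7 60 -2; 6 -2 16]
S = H·P̄·Hᵀ + R = [139 -240; -240 631]
K = P̄·Hᵀ·S⁻¹ = [-14877/30109 -5229/30109; -3796/30109 7336/30109; -5334/30109 -3842/30109]
x' − x̄ = [288189/30109, 533056/30109, -934/30109] = K·y
y = (KᵀK)⁻¹·Kᵀ·(x' − x̄) = [-38, 53]
z = y + H·x̄ = [-38, 53] + [36, -54] = [-2, -1]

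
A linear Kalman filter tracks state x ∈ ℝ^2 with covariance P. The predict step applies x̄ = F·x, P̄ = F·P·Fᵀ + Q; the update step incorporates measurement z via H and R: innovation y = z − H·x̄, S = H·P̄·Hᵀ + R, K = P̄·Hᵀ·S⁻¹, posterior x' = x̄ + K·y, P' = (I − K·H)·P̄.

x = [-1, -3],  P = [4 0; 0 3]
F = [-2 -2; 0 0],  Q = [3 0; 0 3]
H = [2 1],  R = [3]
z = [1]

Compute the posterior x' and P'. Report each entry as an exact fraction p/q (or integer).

x̄ = F·x = [8, 0]
P̄ = F·P·Fᵀ + Q = [31 0; 0 3]
y = z − H·x̄ = [-15]
S = H·P̄·Hᵀ + R = [130]
K = P̄·Hᵀ·S⁻¹ = [31/65; 3/130]
x' = x̄ + K·y = [11/13, -9/26]
P' = (I − K·H)·P̄ = [93/65 -93/65; -93/65 381/130]

x' = [11/13, -9/26]
P' = [93/65 -93/65; -93/65 381/130]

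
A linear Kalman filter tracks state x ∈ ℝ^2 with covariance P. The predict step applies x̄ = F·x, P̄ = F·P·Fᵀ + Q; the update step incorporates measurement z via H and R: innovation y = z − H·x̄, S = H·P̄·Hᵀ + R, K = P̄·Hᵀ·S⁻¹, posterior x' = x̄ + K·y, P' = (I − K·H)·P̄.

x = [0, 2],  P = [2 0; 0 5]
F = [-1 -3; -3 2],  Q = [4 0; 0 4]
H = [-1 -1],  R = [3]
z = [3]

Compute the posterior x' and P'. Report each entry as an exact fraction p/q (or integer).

x̄ = F·x = [-6, 4]
P̄ = F·P·Fᵀ + Q = [51 -24; -24 42]
y = z − H·x̄ = [1]
S = H·P̄·Hᵀ + R = [48]
K = P̄·Hᵀ·S⁻¹ = [-9/16; -3/8]
x' = x̄ + K·y = [-105/16, 29/8]
P' = (I − K·H)·P̄ = [573/16 -273/8; -273/8 141/4]

x' = [-105/16, 29/8]
P' = [573/16 -273/8; -273/8 141/4]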